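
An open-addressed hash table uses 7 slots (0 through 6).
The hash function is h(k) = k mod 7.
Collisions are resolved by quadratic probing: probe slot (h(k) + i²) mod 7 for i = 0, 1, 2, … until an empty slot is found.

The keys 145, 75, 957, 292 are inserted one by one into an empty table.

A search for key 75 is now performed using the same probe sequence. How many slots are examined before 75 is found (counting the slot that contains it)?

2

145: h=5 => slot 5
75: h=5, probe 5,6 => slot 6
957: h=5, probe 5,6,2 => slot 2
292: h=5, probe 5,6,2,0 => slot 0
Table: [292, —, 957, —, —, 145, 75]
Lookup 75: h=5, probe 5,6 → found at 6.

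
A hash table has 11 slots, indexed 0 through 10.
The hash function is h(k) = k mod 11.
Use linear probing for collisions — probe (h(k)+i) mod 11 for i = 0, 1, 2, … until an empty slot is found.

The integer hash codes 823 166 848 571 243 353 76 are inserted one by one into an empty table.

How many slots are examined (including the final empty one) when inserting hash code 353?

823: h=9 => slot 9
166: h=1 => slot 1
848: h=1, probe 1,2 => slot 2
571: h=10 => slot 10
243: h=1, probe 1,2,3 => slot 3
353: h=1, probe 1,2,3,4 => slot 4
76: h=10, probe 10,0 => slot 0
Table: [76, 166, 848, 243, 353, —, —, —, —, 823, 571]

4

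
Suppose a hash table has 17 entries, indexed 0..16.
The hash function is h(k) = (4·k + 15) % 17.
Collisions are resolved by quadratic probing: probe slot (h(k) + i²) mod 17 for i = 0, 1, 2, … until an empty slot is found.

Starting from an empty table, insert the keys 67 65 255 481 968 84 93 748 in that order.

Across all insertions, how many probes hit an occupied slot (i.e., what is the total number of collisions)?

67: h=11 => slot 11
65: h=3 => slot 3
255: h=15 => slot 15
481: h=1 => slot 1
968: h=11, probe 11,12 => slot 12
84: h=11, probe 11,12,15,3,10 => slot 10
93: h=13 => slot 13
748: h=15, probe 15,16 => slot 16
Table: [∅, 481, ∅, 65, ∅, ∅, ∅, ∅, ∅, ∅, 84, 67, 968, 93, ∅, 255, 748]

6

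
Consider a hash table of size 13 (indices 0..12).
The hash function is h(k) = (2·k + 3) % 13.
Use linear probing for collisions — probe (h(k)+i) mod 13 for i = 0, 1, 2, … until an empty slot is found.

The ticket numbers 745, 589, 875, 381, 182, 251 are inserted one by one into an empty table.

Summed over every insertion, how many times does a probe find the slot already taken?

745: h=11 → slot 11
589: h=11, probe 11,12 → slot 12
875: h=11, probe 11,12,0 → slot 0
381: h=11, probe 11,12,0,1 → slot 1
182: h=3 → slot 3
251: h=11, probe 11,12,0,1,2 → slot 2
Table: [875, 381, 251, 182, _, _, _, _, _, _, _, 745, 589]

10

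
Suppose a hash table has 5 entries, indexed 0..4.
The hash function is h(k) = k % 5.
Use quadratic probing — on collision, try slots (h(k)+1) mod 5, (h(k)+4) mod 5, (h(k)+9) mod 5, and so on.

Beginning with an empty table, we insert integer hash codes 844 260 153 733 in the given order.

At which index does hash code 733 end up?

2

Insert 844: h=4, slot 4 empty -> index 4.
Insert 260: h=0, slot 0 empty -> index 0.
Insert 153: h=3, slot 3 empty -> index 3.
Insert 733: h=3, slots 3,4 occupied -> index 2.
Table: [260, —, 733, 153, 844]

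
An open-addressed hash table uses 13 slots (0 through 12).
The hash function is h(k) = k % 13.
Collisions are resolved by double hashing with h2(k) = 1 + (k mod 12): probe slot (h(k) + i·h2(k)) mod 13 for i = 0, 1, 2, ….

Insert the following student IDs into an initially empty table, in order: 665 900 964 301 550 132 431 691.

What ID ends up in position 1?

665 hashes to 2; slot 2 is free -> place at 2.
900 hashes to 3; slot 3 is free -> place at 3.
964 hashes to 2, h2=5; 2 taken -> place at 7.
301 hashes to 2, h2=2; 2 taken -> place at 4.
550 hashes to 4, h2=11; 4,2 taken -> place at 0.
132 hashes to 2, h2=1; 2,3,4 taken -> place at 5.
431 hashes to 2, h2=12; 2 taken -> place at 1.
691 hashes to 2, h2=8; 2 taken -> place at 10.
Table: [550, 431, 665, 900, 301, 132, -, 964, -, -, 691, -, -]

431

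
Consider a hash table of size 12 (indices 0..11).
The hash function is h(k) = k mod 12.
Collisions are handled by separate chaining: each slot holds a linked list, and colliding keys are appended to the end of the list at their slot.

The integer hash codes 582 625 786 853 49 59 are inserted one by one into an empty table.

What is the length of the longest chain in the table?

3

582 -> bucket 6
625 -> bucket 1
786 -> bucket 6 (collision)
853 -> bucket 1 (collision)
49 -> bucket 1 (collision)
59 -> bucket 11
Final buckets:
0: _
1: 625 -> 853 -> 49
2: _
3: _
4: _
5: _
6: 582 -> 786
7: _
8: _
9: _
10: _
11: 59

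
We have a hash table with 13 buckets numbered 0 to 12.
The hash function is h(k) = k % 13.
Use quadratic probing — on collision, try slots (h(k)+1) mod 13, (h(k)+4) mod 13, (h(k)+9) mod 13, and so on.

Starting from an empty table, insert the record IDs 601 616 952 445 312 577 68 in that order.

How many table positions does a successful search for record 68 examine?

601 hashes to 3; slot 3 is free => place at 3.
616 hashes to 5; slot 5 is free => place at 5.
952 hashes to 3; 3 taken => place at 4.
445 hashes to 3; 3,4 taken => place at 7.
312 hashes to 0; slot 0 is free => place at 0.
577 hashes to 5; 5 taken => place at 6.
68 hashes to 3; 3,4,7 taken => place at 12.
Table: [312, —, —, 601, 952, 616, 577, 445, —, —, —, —, 68]
Lookup 68: h=3, probe 3,4,7,12 → found at 12.

4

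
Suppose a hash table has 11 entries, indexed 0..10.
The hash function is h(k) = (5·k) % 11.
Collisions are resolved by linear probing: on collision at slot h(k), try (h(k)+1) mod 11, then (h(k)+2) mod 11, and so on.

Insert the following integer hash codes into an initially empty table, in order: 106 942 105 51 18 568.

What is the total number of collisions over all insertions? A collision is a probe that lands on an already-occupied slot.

106 hashes to 2; slot 2 is free → place at 2.
942 hashes to 2; 2 taken → place at 3.
105 hashes to 8; slot 8 is free → place at 8.
51 hashes to 2; 2,3 taken → place at 4.
18 hashes to 2; 2,3,4 taken → place at 5.
568 hashes to 2; 2,3,4,5 taken → place at 6.
Table: [∅, ∅, 106, 942, 51, 18, 568, ∅, 105, ∅, ∅]

10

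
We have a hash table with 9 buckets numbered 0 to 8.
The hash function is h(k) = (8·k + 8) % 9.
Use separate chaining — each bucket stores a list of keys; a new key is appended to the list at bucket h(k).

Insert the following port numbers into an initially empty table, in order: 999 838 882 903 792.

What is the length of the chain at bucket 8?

3

Insert 999: h=8, bucket 8 empty -> new chain.
Insert 838: h=7, bucket 7 empty -> new chain.
Insert 882: h=8, bucket 8 nonempty -> append to chain.
Insert 903: h=5, bucket 5 empty -> new chain.
Insert 792: h=8, bucket 8 nonempty -> append to chain.
Final buckets:
0: _
1: _
2: _
3: _
4: _
5: 903
6: _
7: 838
8: 999 -> 882 -> 792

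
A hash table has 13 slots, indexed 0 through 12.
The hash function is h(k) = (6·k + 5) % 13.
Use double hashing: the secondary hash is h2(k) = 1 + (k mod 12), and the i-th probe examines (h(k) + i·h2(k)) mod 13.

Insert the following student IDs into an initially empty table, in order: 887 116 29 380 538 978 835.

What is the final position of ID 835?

Insert 887: h=10, slot 10 empty => index 10.
Insert 116: h=12, slot 12 empty => index 12.
Insert 29: h=10, h2=6, slot 10 occupied => index 3.
Insert 380: h=10, h2=9, slot 10 occupied => index 6.
Insert 538: h=9, slot 9 empty => index 9.
Insert 978: h=10, h2=7, slot 10 occupied => index 4.
Insert 835: h=10, h2=8, slot 10 occupied => index 5.
Table: [., ., ., 29, 978, 835, 380, ., ., 538, 887, ., 116]

5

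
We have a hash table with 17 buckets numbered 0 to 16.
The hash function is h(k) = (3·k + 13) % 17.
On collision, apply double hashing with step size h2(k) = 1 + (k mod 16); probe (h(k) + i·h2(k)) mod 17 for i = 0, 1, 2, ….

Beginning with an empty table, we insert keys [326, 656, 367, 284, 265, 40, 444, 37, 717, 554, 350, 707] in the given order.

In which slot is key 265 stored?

Insert 326: h=5, slot 5 empty → index 5.
Insert 656: h=9, slot 9 empty → index 9.
Insert 367: h=9, h2=16, slot 9 occupied → index 8.
Insert 284: h=15, slot 15 empty → index 15.
Insert 265: h=9, h2=10, slot 9 occupied → index 2.
Insert 40: h=14, slot 14 empty → index 14.
Insert 444: h=2, h2=13, slots 2,15 occupied → index 11.
Insert 37: h=5, h2=6, slots 5,11 occupied → index 0.
Insert 717: h=5, h2=14, slots 5,2 occupied → index 16.
Insert 554: h=9, h2=11, slot 9 occupied → index 3.
Insert 350: h=9, h2=15, slot 9 occupied → index 7.
Insert 707: h=9, h2=4, slot 9 occupied → index 13.
Table: [37, —, 265, 554, —, 326, —, 350, 367, 656, —, 444, —, 707, 40, 284, 717]

2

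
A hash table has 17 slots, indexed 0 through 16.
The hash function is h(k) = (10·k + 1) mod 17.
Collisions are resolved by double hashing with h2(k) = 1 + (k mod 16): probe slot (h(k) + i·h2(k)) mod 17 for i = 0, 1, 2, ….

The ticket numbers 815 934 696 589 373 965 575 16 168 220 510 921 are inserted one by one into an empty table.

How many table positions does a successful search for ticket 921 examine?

5

Insert 815: h=8, slot 8 empty => index 8.
Insert 934: h=8, h2=7, slot 8 occupied => index 15.
Insert 696: h=8, h2=9, slot 8 occupied => index 0.
Insert 589: h=9, slot 9 empty => index 9.
Insert 373: h=8, h2=6, slot 8 occupied => index 14.
Insert 965: h=12, slot 12 empty => index 12.
Insert 575: h=5, slot 5 empty => index 5.
Insert 16: h=8, h2=1, slots 8,9 occupied => index 10.
Insert 168: h=15, h2=9, slot 15 occupied => index 7.
Insert 220: h=8, h2=13, slot 8 occupied => index 4.
Insert 510: h=1, slot 1 empty => index 1.
Insert 921: h=14, h2=10, slots 14,7,0,10 occupied => index 3.
Table: [696, 510, -, 921, 220, 575, -, 168, 815, 589, 16, -, 965, -, 373, 934, -]
Lookup 921: h=14, h2=10, probe 14,7,0,10,3 → found at 3.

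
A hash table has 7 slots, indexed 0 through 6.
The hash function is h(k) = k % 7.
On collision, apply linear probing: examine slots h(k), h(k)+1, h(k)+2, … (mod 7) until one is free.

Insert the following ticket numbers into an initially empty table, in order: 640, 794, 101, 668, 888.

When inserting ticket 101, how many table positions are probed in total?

640: h=3 -> slot 3
794: h=3, probe 3,4 -> slot 4
101: h=3, probe 3,4,5 -> slot 5
668: h=3, probe 3,4,5,6 -> slot 6
888: h=6, probe 6,0 -> slot 0
Table: [888, ∅, ∅, 640, 794, 101, 668]

3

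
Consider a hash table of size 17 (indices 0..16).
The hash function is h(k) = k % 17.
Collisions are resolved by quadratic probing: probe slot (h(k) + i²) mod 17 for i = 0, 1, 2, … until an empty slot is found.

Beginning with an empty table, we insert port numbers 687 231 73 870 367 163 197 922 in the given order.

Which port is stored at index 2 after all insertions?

687 hashes to 7; slot 7 is free → place at 7.
231 hashes to 10; slot 10 is free → place at 10.
73 hashes to 5; slot 5 is free → place at 5.
870 hashes to 3; slot 3 is free → place at 3.
367 hashes to 10; 10 taken → place at 11.
163 hashes to 10; 10,11 taken → place at 14.
197 hashes to 10; 10,11,14 taken → place at 2.
922 hashes to 4; slot 4 is free → place at 4.
Table: [∅, ∅, 197, 870, 922, 73, ∅, 687, ∅, ∅, 231, 367, ∅, ∅, 163, ∅, ∅]

197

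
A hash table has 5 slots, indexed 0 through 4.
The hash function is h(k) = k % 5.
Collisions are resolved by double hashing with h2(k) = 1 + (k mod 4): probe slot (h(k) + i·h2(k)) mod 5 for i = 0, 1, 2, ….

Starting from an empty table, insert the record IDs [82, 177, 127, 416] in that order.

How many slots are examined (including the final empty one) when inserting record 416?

82: h=2 → slot 2
177: h=2, h2=2, probe 2,4 → slot 4
127: h=2, h2=4, probe 2,1 → slot 1
416: h=1, h2=1, probe 1,2,3 → slot 3
Table: [—, 127, 82, 416, 177]

3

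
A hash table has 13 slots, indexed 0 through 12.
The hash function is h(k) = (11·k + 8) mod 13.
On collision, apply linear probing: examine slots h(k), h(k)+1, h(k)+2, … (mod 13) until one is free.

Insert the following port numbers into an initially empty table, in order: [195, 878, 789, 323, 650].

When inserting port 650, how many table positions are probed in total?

2

Insert 195: h=8, slot 8 empty → index 8.
Insert 878: h=7, slot 7 empty → index 7.
Insert 789: h=3, slot 3 empty → index 3.
Insert 323: h=12, slot 12 empty → index 12.
Insert 650: h=8, slot 8 occupied → index 9.
Table: [-, -, -, 789, -, -, -, 878, 195, 650, -, -, 323]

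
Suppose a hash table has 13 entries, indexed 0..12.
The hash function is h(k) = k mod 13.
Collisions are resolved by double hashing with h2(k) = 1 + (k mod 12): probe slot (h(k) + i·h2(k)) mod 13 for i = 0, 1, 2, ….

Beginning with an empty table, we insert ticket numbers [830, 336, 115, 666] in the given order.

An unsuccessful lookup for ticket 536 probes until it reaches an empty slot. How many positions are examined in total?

830: h=11 -> slot 11
336: h=11, h2=1, probe 11,12 -> slot 12
115: h=11, h2=8, probe 11,6 -> slot 6
666: h=3 -> slot 3
Table: [—, —, —, 666, —, —, 115, —, —, —, —, 830, 336]
Lookup 536: h=3, h2=9, probe 3,12,8 → slot 8 empty, not found.

3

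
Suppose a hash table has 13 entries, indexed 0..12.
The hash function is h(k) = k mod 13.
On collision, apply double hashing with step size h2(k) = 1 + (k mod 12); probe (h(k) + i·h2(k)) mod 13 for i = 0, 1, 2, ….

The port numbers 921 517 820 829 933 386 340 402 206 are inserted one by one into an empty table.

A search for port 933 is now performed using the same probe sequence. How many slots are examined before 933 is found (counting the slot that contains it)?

2

Insert 921: h=11, slot 11 empty → index 11.
Insert 517: h=10, slot 10 empty → index 10.
Insert 820: h=1, slot 1 empty → index 1.
Insert 829: h=10, h2=2, slot 10 occupied → index 12.
Insert 933: h=10, h2=10, slot 10 occupied → index 7.
Insert 386: h=9, slot 9 empty → index 9.
Insert 340: h=2, slot 2 empty → index 2.
Insert 402: h=12, h2=7, slot 12 occupied → index 6.
Insert 206: h=11, h2=3, slots 11,1 occupied → index 4.
Table: [., 820, 340, ., 206, ., 402, 933, ., 386, 517, 921, 829]
Lookup 933: h=10, h2=10, probe 10,7 → found at 7.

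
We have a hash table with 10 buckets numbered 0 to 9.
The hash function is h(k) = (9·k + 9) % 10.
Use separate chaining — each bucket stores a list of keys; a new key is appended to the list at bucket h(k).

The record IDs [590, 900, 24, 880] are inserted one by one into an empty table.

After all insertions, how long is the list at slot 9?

3

590 → bucket 9
900 → bucket 9 (collision)
24 → bucket 5
880 → bucket 9 (collision)
Final buckets:
0: ∅
1: ∅
2: ∅
3: ∅
4: ∅
5: 24
6: ∅
7: ∅
8: ∅
9: 590 -> 900 -> 880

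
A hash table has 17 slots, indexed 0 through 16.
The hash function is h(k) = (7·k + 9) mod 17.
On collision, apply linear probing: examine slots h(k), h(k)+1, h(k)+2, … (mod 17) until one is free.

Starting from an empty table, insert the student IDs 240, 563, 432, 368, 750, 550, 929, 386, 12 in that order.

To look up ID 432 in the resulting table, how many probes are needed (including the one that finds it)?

2

240: h=6 → slot 6
563: h=6, probe 6,7 → slot 7
432: h=7, probe 7,8 → slot 8
368: h=1 → slot 1
750: h=6, probe 6,7,8,9 → slot 9
550: h=0 → slot 0
929: h=1, probe 1,2 → slot 2
386: h=8, probe 8,9,10 → slot 10
12: h=8, probe 8,9,10,11 → slot 11
Table: [550, 368, 929, -, -, -, 240, 563, 432, 750, 386, 12, -, -, -, -, -]
Lookup 432: h=7, probe 7,8 → found at 8.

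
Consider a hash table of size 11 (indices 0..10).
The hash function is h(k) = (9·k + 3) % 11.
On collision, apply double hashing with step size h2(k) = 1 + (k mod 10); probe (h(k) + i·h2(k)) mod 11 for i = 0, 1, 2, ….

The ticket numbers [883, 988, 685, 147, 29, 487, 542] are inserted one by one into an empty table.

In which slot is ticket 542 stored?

883 hashes to 8; slot 8 is free -> place at 8.
988 hashes to 7; slot 7 is free -> place at 7.
685 hashes to 8, h2=6; 8 taken -> place at 3.
147 hashes to 6; slot 6 is free -> place at 6.
29 hashes to 0; slot 0 is free -> place at 0.
487 hashes to 8, h2=8; 8 taken -> place at 5.
542 hashes to 8, h2=3; 8,0,3,6 taken -> place at 9.
Table: [29, ∅, ∅, 685, ∅, 487, 147, 988, 883, 542, ∅]

9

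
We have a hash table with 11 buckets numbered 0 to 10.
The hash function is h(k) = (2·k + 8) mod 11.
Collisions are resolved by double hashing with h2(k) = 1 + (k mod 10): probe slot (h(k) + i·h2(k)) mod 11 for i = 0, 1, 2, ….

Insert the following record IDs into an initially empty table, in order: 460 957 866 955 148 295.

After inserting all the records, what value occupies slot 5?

460 hashes to 4; slot 4 is free => place at 4.
957 hashes to 8; slot 8 is free => place at 8.
866 hashes to 2; slot 2 is free => place at 2.
955 hashes to 4, h2=6; 4 taken => place at 10.
148 hashes to 7; slot 7 is free => place at 7.
295 hashes to 4, h2=6; 4,10 taken => place at 5.
Table: [., ., 866, ., 460, 295, ., 148, 957, ., 955]

295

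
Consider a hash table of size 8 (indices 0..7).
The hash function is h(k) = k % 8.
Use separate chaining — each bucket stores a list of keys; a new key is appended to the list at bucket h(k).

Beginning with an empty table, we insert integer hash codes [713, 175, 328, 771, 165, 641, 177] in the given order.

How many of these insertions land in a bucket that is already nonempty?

2

713 -> bucket 1
175 -> bucket 7
328 -> bucket 0
771 -> bucket 3
165 -> bucket 5
641 -> bucket 1 (collision)
177 -> bucket 1 (collision)
Final buckets:
0: 328
1: 713 -> 641 -> 177
2: _
3: 771
4: _
5: 165
6: _
7: 175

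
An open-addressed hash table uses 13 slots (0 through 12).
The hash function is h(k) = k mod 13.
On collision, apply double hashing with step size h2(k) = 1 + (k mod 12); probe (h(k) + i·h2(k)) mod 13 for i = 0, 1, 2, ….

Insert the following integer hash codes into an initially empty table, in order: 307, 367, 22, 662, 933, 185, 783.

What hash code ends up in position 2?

185

Insert 307: h=8, slot 8 empty => index 8.
Insert 367: h=3, slot 3 empty => index 3.
Insert 22: h=9, slot 9 empty => index 9.
Insert 662: h=12, slot 12 empty => index 12.
Insert 933: h=10, slot 10 empty => index 10.
Insert 185: h=3, h2=6, slots 3,9 occupied => index 2.
Insert 783: h=3, h2=4, slot 3 occupied => index 7.
Table: [∅, ∅, 185, 367, ∅, ∅, ∅, 783, 307, 22, 933, ∅, 662]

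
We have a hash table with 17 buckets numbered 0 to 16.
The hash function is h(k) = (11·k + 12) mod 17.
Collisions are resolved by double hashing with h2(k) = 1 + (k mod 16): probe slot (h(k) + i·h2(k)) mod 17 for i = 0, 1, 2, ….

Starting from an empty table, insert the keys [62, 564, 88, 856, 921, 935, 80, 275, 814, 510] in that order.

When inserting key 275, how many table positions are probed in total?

62: h=14 -> slot 14
564: h=11 -> slot 11
88: h=11, h2=9, probe 11,3 -> slot 3
856: h=10 -> slot 10
921: h=11, h2=10, probe 11,4 -> slot 4
935: h=12 -> slot 12
80: h=8 -> slot 8
275: h=11, h2=4, probe 11,15 -> slot 15
814: h=7 -> slot 7
510: h=12, h2=15, probe 12,10,8,6 -> slot 6
Table: [-, -, -, 88, 921, -, 510, 814, 80, -, 856, 564, 935, -, 62, 275, -]

2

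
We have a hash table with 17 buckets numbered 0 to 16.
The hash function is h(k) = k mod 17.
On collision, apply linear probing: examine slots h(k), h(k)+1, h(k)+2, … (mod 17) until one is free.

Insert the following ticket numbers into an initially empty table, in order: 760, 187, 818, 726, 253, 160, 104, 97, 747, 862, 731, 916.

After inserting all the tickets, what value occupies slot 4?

760 hashes to 12; slot 12 is free -> place at 12.
187 hashes to 0; slot 0 is free -> place at 0.
818 hashes to 2; slot 2 is free -> place at 2.
726 hashes to 12; 12 taken -> place at 13.
253 hashes to 15; slot 15 is free -> place at 15.
160 hashes to 7; slot 7 is free -> place at 7.
104 hashes to 2; 2 taken -> place at 3.
97 hashes to 12; 12,13 taken -> place at 14.
747 hashes to 16; slot 16 is free -> place at 16.
862 hashes to 12; 12,13,14,15,16,0 taken -> place at 1.
731 hashes to 0; 0,1,2,3 taken -> place at 4.
916 hashes to 15; 15,16,0,1,2,3,4 taken -> place at 5.
Table: [187, 862, 818, 104, 731, 916, _, 160, _, _, _, _, 760, 726, 97, 253, 747]

731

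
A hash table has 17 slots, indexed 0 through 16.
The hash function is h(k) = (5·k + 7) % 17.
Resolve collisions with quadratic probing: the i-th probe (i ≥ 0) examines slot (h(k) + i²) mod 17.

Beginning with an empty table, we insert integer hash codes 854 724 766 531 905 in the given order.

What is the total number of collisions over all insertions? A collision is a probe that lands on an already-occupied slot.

3

854 hashes to 10; slot 10 is free → place at 10.
724 hashes to 6; slot 6 is free → place at 6.
766 hashes to 12; slot 12 is free → place at 12.
531 hashes to 10; 10 taken → place at 11.
905 hashes to 10; 10,11 taken → place at 14.
Table: [-, -, -, -, -, -, 724, -, -, -, 854, 531, 766, -, 905, -, -]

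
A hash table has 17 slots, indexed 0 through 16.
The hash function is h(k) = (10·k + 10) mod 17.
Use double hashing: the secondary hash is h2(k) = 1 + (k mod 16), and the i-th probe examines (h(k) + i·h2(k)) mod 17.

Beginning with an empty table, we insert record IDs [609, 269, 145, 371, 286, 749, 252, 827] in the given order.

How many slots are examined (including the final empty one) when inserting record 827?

Insert 609: h=14, slot 14 empty => index 14.
Insert 269: h=14, h2=14, slot 14 occupied => index 11.
Insert 145: h=15, slot 15 empty => index 15.
Insert 371: h=14, h2=4, slot 14 occupied => index 1.
Insert 286: h=14, h2=15, slot 14 occupied => index 12.
Insert 749: h=3, slot 3 empty => index 3.
Insert 252: h=14, h2=13, slot 14 occupied => index 10.
Insert 827: h=1, h2=12, slot 1 occupied => index 13.
Table: [., 371, ., 749, ., ., ., ., ., ., 252, 269, 286, 827, 609, 145, .]

2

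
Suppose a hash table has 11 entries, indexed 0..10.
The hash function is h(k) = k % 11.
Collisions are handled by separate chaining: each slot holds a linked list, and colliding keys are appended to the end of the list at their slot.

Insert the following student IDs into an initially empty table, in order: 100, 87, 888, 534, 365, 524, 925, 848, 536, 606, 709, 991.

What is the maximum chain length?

Insert 100: h=1, bucket 1 empty -> new chain.
Insert 87: h=10, bucket 10 empty -> new chain.
Insert 888: h=8, bucket 8 empty -> new chain.
Insert 534: h=6, bucket 6 empty -> new chain.
Insert 365: h=2, bucket 2 empty -> new chain.
Insert 524: h=7, bucket 7 empty -> new chain.
Insert 925: h=1, bucket 1 nonempty -> append to chain.
Insert 848: h=1, bucket 1 nonempty -> append to chain.
Insert 536: h=8, bucket 8 nonempty -> append to chain.
Insert 606: h=1, bucket 1 nonempty -> append to chain.
Insert 709: h=5, bucket 5 empty -> new chain.
Insert 991: h=1, bucket 1 nonempty -> append to chain.
Final buckets:
0: .
1: 100 -> 925 -> 848 -> 606 -> 991
2: 365
3: .
4: .
5: 709
6: 534
7: 524
8: 888 -> 536
9: .
10: 87

5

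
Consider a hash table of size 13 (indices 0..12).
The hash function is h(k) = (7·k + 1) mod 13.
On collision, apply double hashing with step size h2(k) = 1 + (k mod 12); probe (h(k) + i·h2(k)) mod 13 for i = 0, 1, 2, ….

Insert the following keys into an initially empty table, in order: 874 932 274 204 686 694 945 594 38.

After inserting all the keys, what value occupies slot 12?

874 hashes to 9; slot 9 is free → place at 9.
932 hashes to 12; slot 12 is free → place at 12.
274 hashes to 8; slot 8 is free → place at 8.
204 hashes to 12, h2=1; 12 taken → place at 0.
686 hashes to 6; slot 6 is free → place at 6.
694 hashes to 10; slot 10 is free → place at 10.
945 hashes to 12, h2=10; 12,9,6 taken → place at 3.
594 hashes to 12, h2=7; 12,6,0 taken → place at 7.
38 hashes to 7, h2=3; 7,10,0,3,6,9,12 taken → place at 2.
Table: [204, ∅, 38, 945, ∅, ∅, 686, 594, 274, 874, 694, ∅, 932]

932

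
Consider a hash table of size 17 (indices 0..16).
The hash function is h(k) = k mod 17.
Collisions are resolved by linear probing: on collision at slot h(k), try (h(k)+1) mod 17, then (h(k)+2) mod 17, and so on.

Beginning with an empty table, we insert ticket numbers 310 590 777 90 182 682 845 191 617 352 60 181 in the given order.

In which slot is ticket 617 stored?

7

310 hashes to 4; slot 4 is free -> place at 4.
590 hashes to 12; slot 12 is free -> place at 12.
777 hashes to 12; 12 taken -> place at 13.
90 hashes to 5; slot 5 is free -> place at 5.
182 hashes to 12; 12,13 taken -> place at 14.
682 hashes to 2; slot 2 is free -> place at 2.
845 hashes to 12; 12,13,14 taken -> place at 15.
191 hashes to 4; 4,5 taken -> place at 6.
617 hashes to 5; 5,6 taken -> place at 7.
352 hashes to 12; 12,13,14,15 taken -> place at 16.
60 hashes to 9; slot 9 is free -> place at 9.
181 hashes to 11; slot 11 is free -> place at 11.
Table: [∅, ∅, 682, ∅, 310, 90, 191, 617, ∅, 60, ∅, 181, 590, 777, 182, 845, 352]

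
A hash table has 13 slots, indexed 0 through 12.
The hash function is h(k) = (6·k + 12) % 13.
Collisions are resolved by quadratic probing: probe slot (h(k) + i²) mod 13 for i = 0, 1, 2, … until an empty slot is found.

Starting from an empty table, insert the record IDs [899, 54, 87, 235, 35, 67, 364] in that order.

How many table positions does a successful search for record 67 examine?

4

Insert 899: h=11, slot 11 empty → index 11.
Insert 54: h=11, slot 11 occupied → index 12.
Insert 87: h=1, slot 1 empty → index 1.
Insert 235: h=5, slot 5 empty → index 5.
Insert 35: h=1, slot 1 occupied → index 2.
Insert 67: h=11, slots 11,12,2 occupied → index 7.
Insert 364: h=12, slot 12 occupied → index 0.
Table: [364, 87, 35, -, -, 235, -, 67, -, -, -, 899, 54]
Lookup 67: h=11, probe 11,12,2,7 → found at 7.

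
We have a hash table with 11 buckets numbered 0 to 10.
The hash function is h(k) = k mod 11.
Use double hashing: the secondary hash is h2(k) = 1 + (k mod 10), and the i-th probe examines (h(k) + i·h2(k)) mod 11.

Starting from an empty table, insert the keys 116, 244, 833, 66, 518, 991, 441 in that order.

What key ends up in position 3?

991

Insert 116: h=6, slot 6 empty → index 6.
Insert 244: h=2, slot 2 empty → index 2.
Insert 833: h=8, slot 8 empty → index 8.
Insert 66: h=0, slot 0 empty → index 0.
Insert 518: h=1, slot 1 empty → index 1.
Insert 991: h=1, h2=2, slot 1 occupied → index 3.
Insert 441: h=1, h2=2, slots 1,3 occupied → index 5.
Table: [66, 518, 244, 991, _, 441, 116, _, 833, _, _]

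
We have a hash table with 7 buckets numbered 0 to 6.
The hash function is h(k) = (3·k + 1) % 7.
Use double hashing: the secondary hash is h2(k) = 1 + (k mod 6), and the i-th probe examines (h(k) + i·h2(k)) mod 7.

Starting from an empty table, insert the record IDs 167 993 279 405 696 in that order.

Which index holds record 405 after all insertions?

3

167 hashes to 5; slot 5 is free => place at 5.
993 hashes to 5, h2=4; 5 taken => place at 2.
279 hashes to 5, h2=4; 5,2 taken => place at 6.
405 hashes to 5, h2=4; 5,2,6 taken => place at 3.
696 hashes to 3, h2=1; 3 taken => place at 4.
Table: [∅, ∅, 993, 405, 696, 167, 279]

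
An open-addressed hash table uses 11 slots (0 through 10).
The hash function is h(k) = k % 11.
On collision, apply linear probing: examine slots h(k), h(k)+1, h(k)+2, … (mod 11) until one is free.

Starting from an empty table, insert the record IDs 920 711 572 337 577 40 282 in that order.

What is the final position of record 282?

1

Insert 920: h=7, slot 7 empty → index 7.
Insert 711: h=7, slot 7 occupied → index 8.
Insert 572: h=0, slot 0 empty → index 0.
Insert 337: h=7, slots 7,8 occupied → index 9.
Insert 577: h=5, slot 5 empty → index 5.
Insert 40: h=7, slots 7,8,9 occupied → index 10.
Insert 282: h=7, slots 7,8,9,10,0 occupied → index 1.
Table: [572, 282, ., ., ., 577, ., 920, 711, 337, 40]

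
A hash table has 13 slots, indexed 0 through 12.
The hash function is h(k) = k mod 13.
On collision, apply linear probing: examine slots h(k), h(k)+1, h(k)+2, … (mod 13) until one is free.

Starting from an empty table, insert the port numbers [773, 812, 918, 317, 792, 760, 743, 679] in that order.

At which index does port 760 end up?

9

773: h=6 → slot 6
812: h=6, probe 6,7 → slot 7
918: h=8 → slot 8
317: h=5 → slot 5
792: h=12 → slot 12
760: h=6, probe 6,7,8,9 → slot 9
743: h=2 → slot 2
679: h=3 → slot 3
Table: [∅, ∅, 743, 679, ∅, 317, 773, 812, 918, 760, ∅, ∅, 792]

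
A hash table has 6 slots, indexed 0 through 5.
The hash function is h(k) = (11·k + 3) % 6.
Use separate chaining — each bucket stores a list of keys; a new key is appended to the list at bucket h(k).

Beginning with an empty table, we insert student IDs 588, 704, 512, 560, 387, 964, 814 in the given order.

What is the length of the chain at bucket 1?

Insert 588: h=3, bucket 3 empty → new chain.
Insert 704: h=1, bucket 1 empty → new chain.
Insert 512: h=1, bucket 1 nonempty → append to chain.
Insert 560: h=1, bucket 1 nonempty → append to chain.
Insert 387: h=0, bucket 0 empty → new chain.
Insert 964: h=5, bucket 5 empty → new chain.
Insert 814: h=5, bucket 5 nonempty → append to chain.
Final buckets:
0: 387
1: 704 -> 512 -> 560
2: .
3: 588
4: .
5: 964 -> 814

3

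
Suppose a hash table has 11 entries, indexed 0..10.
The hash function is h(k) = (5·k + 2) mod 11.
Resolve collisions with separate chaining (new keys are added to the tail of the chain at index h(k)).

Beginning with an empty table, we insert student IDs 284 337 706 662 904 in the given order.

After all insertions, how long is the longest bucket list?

284 -> bucket 3
337 -> bucket 4
706 -> bucket 1
662 -> bucket 1 (collision)
904 -> bucket 1 (collision)
Final buckets:
0: .
1: 706 -> 662 -> 904
2: .
3: 284
4: 337
5: .
6: .
7: .
8: .
9: .
10: .

3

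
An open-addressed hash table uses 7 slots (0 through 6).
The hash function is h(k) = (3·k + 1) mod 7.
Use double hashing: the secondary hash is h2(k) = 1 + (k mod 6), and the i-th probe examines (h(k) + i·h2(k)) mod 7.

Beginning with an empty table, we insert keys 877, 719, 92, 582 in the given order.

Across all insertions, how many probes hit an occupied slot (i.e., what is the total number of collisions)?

1

877: h=0 => slot 0
719: h=2 => slot 2
92: h=4 => slot 4
582: h=4, h2=1, probe 4,5 => slot 5
Table: [877, ∅, 719, ∅, 92, 582, ∅]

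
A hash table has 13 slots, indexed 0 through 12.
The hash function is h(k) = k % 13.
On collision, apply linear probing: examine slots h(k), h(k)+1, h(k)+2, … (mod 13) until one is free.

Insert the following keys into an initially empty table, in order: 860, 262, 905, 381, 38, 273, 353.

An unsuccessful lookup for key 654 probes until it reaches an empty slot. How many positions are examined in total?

860 hashes to 2; slot 2 is free => place at 2.
262 hashes to 2; 2 taken => place at 3.
905 hashes to 8; slot 8 is free => place at 8.
381 hashes to 4; slot 4 is free => place at 4.
38 hashes to 12; slot 12 is free => place at 12.
273 hashes to 0; slot 0 is free => place at 0.
353 hashes to 2; 2,3,4 taken => place at 5.
Table: [273, -, 860, 262, 381, 353, -, -, 905, -, -, -, 38]
Lookup 654: h=4, probe 4,5,6 → slot 6 empty, not found.

3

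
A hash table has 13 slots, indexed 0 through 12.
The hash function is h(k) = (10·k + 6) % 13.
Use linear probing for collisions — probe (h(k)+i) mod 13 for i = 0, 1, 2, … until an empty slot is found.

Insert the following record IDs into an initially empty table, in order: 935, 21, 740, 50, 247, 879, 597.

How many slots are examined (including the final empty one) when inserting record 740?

935: h=9 → slot 9
21: h=8 → slot 8
740: h=9, probe 9,10 → slot 10
50: h=12 → slot 12
247: h=6 → slot 6
879: h=8, probe 8,9,10,11 → slot 11
597: h=9, probe 9,10,11,12,0 → slot 0
Table: [597, —, —, —, —, —, 247, —, 21, 935, 740, 879, 50]

2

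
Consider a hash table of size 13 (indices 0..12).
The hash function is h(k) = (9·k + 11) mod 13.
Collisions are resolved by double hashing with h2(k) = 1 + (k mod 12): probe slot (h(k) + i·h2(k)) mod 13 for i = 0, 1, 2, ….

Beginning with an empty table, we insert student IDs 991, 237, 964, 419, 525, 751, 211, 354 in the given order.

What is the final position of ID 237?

9

991: h=12 → slot 12
237: h=12, h2=10, probe 12,9 → slot 9
964: h=3 → slot 3
419: h=12, h2=12, probe 12,11 → slot 11
525: h=4 → slot 4
751: h=10 → slot 10
211: h=12, h2=8, probe 12,7 → slot 7
354: h=12, h2=7, probe 12,6 → slot 6
Table: [-, -, -, 964, 525, -, 354, 211, -, 237, 751, 419, 991]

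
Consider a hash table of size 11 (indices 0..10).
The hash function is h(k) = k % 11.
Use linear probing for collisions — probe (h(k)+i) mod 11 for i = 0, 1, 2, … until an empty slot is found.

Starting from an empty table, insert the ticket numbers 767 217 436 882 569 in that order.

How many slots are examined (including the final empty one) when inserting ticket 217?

2

Insert 767: h=8, slot 8 empty => index 8.
Insert 217: h=8, slot 8 occupied => index 9.
Insert 436: h=7, slot 7 empty => index 7.
Insert 882: h=2, slot 2 empty => index 2.
Insert 569: h=8, slots 8,9 occupied => index 10.
Table: [., ., 882, ., ., ., ., 436, 767, 217, 569]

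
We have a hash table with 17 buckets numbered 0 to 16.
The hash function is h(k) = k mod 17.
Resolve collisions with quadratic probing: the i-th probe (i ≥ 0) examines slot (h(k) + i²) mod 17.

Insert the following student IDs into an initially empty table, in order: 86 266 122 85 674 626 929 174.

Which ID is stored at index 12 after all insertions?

86 hashes to 1; slot 1 is free -> place at 1.
266 hashes to 11; slot 11 is free -> place at 11.
122 hashes to 3; slot 3 is free -> place at 3.
85 hashes to 0; slot 0 is free -> place at 0.
674 hashes to 11; 11 taken -> place at 12.
626 hashes to 14; slot 14 is free -> place at 14.
929 hashes to 11; 11,12 taken -> place at 15.
174 hashes to 4; slot 4 is free -> place at 4.
Table: [85, 86, -, 122, 174, -, -, -, -, -, -, 266, 674, -, 626, 929, -]

674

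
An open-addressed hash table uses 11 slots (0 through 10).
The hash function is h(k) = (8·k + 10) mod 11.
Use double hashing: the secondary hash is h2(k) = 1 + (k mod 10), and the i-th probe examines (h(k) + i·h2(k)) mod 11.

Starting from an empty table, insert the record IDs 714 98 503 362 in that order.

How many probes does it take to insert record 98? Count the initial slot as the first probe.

2

714 hashes to 2; slot 2 is free → place at 2.
98 hashes to 2, h2=9; 2 taken → place at 0.
503 hashes to 8; slot 8 is free → place at 8.
362 hashes to 2, h2=3; 2 taken → place at 5.
Table: [98, —, 714, —, —, 362, —, —, 503, —, —]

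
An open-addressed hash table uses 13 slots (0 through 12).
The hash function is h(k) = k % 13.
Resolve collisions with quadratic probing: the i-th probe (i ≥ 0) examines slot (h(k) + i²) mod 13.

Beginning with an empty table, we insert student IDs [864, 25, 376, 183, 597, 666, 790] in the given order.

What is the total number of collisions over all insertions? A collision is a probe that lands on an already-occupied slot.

864: h=6 -> slot 6
25: h=12 -> slot 12
376: h=12, probe 12,0 -> slot 0
183: h=1 -> slot 1
597: h=12, probe 12,0,3 -> slot 3
666: h=3, probe 3,4 -> slot 4
790: h=10 -> slot 10
Table: [376, 183, -, 597, 666, -, 864, -, -, -, 790, -, 25]

4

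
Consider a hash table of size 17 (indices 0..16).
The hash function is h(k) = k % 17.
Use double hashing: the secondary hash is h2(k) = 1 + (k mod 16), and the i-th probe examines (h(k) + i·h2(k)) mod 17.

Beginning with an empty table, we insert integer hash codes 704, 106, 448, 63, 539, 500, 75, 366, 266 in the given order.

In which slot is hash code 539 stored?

704: h=7 -> slot 7
106: h=4 -> slot 4
448: h=6 -> slot 6
63: h=12 -> slot 12
539: h=12, h2=12, probe 12,7,2 -> slot 2
500: h=7, h2=5, probe 7,12,0 -> slot 0
75: h=7, h2=12, probe 7,2,14 -> slot 14
366: h=9 -> slot 9
266: h=11 -> slot 11
Table: [500, ., 539, ., 106, ., 448, 704, ., 366, ., 266, 63, ., 75, ., .]

2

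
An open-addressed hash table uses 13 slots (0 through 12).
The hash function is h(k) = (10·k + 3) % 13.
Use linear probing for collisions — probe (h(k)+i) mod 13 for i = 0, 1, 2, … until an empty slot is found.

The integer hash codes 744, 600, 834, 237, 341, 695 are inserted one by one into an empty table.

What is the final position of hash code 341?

744: h=7 -> slot 7
600: h=10 -> slot 10
834: h=10, probe 10,11 -> slot 11
237: h=7, probe 7,8 -> slot 8
341: h=7, probe 7,8,9 -> slot 9
695: h=11, probe 11,12 -> slot 12
Table: [—, —, —, —, —, —, —, 744, 237, 341, 600, 834, 695]

9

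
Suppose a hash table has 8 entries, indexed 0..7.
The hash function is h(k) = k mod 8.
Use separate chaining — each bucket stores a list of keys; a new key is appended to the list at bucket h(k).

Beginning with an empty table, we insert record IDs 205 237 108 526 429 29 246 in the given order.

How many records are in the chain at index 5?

4

205 → bucket 5
237 → bucket 5 (collision)
108 → bucket 4
526 → bucket 6
429 → bucket 5 (collision)
29 → bucket 5 (collision)
246 → bucket 6 (collision)
Final buckets:
0: -
1: -
2: -
3: -
4: 108
5: 205 -> 237 -> 429 -> 29
6: 526 -> 246
7: -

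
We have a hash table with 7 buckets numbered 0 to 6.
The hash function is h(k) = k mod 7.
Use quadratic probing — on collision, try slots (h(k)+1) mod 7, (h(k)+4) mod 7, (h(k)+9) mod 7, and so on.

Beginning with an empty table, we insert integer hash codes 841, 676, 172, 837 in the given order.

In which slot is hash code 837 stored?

841 hashes to 1; slot 1 is free → place at 1.
676 hashes to 4; slot 4 is free → place at 4.
172 hashes to 4; 4 taken → place at 5.
837 hashes to 4; 4,5,1 taken → place at 6.
Table: [_, 841, _, _, 676, 172, 837]

6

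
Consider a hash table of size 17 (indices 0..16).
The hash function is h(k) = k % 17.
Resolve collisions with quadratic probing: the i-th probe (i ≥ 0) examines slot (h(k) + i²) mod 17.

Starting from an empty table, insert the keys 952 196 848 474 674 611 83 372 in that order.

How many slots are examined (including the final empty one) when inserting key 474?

2

952: h=0 => slot 0
196: h=9 => slot 9
848: h=15 => slot 15
474: h=15, probe 15,16 => slot 16
674: h=11 => slot 11
611: h=16, probe 16,0,3 => slot 3
83: h=15, probe 15,16,2 => slot 2
372: h=15, probe 15,16,2,7 => slot 7
Table: [952, —, 83, 611, —, —, —, 372, —, 196, —, 674, —, —, —, 848, 474]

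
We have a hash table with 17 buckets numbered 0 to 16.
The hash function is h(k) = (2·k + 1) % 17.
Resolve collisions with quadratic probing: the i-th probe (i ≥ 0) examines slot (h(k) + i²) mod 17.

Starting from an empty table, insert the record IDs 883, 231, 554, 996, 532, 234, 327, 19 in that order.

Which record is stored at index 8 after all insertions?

996

883: h=16 -> slot 16
231: h=4 -> slot 4
554: h=4, probe 4,5 -> slot 5
996: h=4, probe 4,5,8 -> slot 8
532: h=11 -> slot 11
234: h=10 -> slot 10
327: h=9 -> slot 9
19: h=5, probe 5,6 -> slot 6
Table: [—, —, —, —, 231, 554, 19, —, 996, 327, 234, 532, —, —, —, —, 883]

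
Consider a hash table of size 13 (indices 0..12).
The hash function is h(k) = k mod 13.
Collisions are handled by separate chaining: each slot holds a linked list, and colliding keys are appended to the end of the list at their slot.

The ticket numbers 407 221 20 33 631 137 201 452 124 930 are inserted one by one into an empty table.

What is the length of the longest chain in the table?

Insert 407: h=4, bucket 4 empty → new chain.
Insert 221: h=0, bucket 0 empty → new chain.
Insert 20: h=7, bucket 7 empty → new chain.
Insert 33: h=7, bucket 7 nonempty → append to chain.
Insert 631: h=7, bucket 7 nonempty → append to chain.
Insert 137: h=7, bucket 7 nonempty → append to chain.
Insert 201: h=6, bucket 6 empty → new chain.
Insert 452: h=10, bucket 10 empty → new chain.
Insert 124: h=7, bucket 7 nonempty → append to chain.
Insert 930: h=7, bucket 7 nonempty → append to chain.
Final buckets:
0: 221
1: .
2: .
3: .
4: 407
5: .
6: 201
7: 20 -> 33 -> 631 -> 137 -> 124 -> 930
8: .
9: .
10: 452
11: .
12: .

6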